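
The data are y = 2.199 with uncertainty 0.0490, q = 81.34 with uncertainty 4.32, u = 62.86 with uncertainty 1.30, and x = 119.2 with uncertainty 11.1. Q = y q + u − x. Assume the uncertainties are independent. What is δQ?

15.2

Let p = y·q = 178.9. δp/p = √((1·δy/y)² + (1·δq/q)²) = √(0.000497 + 0.00282) = 0.0576, so δp = 10.3.
Q = p + u − x: δQ = √(δp² + δu² + δx²) = √(106 + 1.69 + 123) = 15.2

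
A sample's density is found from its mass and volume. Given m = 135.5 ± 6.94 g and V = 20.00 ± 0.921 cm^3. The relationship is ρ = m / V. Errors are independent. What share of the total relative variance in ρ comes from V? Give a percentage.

44.7%

(δρ/ρ)² = (1·δm/m)² + (-1·δV/V)²
  m term: (1×0.0512)² = 0.00262
  V term: (-1×0.0461)² = 0.00212
Total = 0.00474. Share from V = 0.00212/0.00474 = 0.447.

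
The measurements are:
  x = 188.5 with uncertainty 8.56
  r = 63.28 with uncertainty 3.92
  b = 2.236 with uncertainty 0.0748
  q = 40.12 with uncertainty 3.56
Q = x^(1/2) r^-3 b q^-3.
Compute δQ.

Products/powers → add relative errors in quadrature, weighted by exponent:
  (½·δx/x)² = (0.5×0.0454)² = 0.000516;  (-3·δr/r)² = (-3×0.0619)² = 0.0345;  (1·δb/b)² = (1×0.0335)² = 0.00112;  (-3·δq/q)² = (-3×0.0887)² = 0.0709
δQ/Q = √(0.107) = 0.327
Q = 1.876e-09, so δQ = 0.327 × 1.876e-09 = 6.14e-10.

6.14e-10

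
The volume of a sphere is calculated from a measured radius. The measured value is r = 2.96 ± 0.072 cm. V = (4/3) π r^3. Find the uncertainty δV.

V ∝ r^3, so δV/V = |3| · δr/r = 3 × 0.0243 = 0.0730.
V = 109 cm^3, so δV = 0.0730 × 109 = 7.93 cm^3.

7.93 cm^3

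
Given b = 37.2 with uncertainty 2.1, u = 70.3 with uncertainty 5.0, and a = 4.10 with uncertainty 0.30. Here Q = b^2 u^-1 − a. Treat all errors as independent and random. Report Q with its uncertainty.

Let p = b^2·u^-1 = 19.7. δp/p = √((2·δb/b)² + (-1·δu/u)²) = √(0.0127 + 0.00506) = 0.133, so δp = 2.63.
Q = p − a: δQ = √(δp² + δa²) = √(6.90 + 0.0900) = 2.64
Q = 15.6.

15.6 ± 2.64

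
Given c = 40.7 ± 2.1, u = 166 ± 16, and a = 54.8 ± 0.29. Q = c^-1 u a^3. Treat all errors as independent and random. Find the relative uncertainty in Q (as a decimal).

0.110

Products/powers → add relative errors in quadrature, weighted by exponent:
  (-1·δc/c)² = (-1×0.0516)² = 0.00266;  (1·δu/u)² = (1×0.0964)² = 0.00929;  (3·δa/a)² = (3×0.00529)² = 0.000252
δQ/Q = √(0.0122) = 0.110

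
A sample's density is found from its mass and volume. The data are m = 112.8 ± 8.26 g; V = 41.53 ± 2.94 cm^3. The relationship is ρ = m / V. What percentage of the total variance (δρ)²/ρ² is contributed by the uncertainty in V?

(δρ/ρ)² = (1·δm/m)² + (-1·δV/V)²
  m term: (1×0.0732)² = 0.00536
  V term: (-1×0.0708)² = 0.00501
Total = 0.0104. Share from V = 0.00501/0.0104 = 0.483.

48.3%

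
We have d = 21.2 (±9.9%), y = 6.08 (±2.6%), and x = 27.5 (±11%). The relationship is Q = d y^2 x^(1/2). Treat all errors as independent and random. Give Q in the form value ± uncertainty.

4110 ± 512

Each factor contributes (exponent × relative error)² to (δQ/Q)²:
  (1·δd/d)² = (1×0.0990)² = 0.00980;  (2·δy/y)² = (2×0.0260)² = 0.00270;  (½·δx/x)² = (0.5×0.110)² = 0.00302
δQ/Q = √(0.0155) = 0.125
Q = 4110, so δQ = 0.125 × 4110 = 512.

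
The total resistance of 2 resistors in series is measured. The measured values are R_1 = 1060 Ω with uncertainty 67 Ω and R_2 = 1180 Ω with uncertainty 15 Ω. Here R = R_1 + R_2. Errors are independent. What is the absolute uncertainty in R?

68.7 Ω

R is a linear combination, so absolute uncertainties add in quadrature:
  (δR_1)² = 4490;  (δR_2)² = 225
δR = √(4710) = 68.7 Ω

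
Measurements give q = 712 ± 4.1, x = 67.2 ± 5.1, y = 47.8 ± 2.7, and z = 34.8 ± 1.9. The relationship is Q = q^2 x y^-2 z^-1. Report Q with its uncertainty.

Products/powers → add relative errors in quadrature, weighted by exponent:
  (2·δq/q)² = (2×0.00576)² = 0.000133;  (1·δx/x)² = (1×0.0759)² = 0.00576;  (-2·δy/y)² = (-2×0.0565)² = 0.0128;  (-1·δz/z)² = (-1×0.0546)² = 0.00298
δQ/Q = √(0.0216) = 0.147
Q = 428, so δQ = 0.147 × 428 = 63.0.

428 ± 63.0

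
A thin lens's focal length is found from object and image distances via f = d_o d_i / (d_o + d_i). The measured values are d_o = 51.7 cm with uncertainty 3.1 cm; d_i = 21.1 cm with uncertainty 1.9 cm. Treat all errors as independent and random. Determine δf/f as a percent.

6.63%

∂f/∂d_o = (d_i/(d_o+d_i))² = 0.0840;  ∂f/∂d_i = (d_o/(d_o+d_i))² = 0.504
δf = √((∂f/∂d_o · δd_o)² + (∂f/∂d_i · δd_i)²) = √(0.0678 + 0.918) = 0.993 cm
f = 15.0 cm, so δf/f = 0.993/15.0 = 0.0663.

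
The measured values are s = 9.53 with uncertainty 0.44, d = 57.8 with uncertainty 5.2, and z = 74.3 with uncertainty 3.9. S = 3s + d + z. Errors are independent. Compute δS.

Sums and differences: (δS)² = Σ (cᵢ δxᵢ)².
  (3·δs)² = 1.74;  (δd)² = 27.0;  (δz)² = 15.2
δS = √(44.0) = 6.63

6.63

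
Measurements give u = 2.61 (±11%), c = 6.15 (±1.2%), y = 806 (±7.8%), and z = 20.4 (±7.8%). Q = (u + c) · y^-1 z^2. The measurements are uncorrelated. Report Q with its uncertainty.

4.52 ± 0.804

Let w = u + c = 8.76. δw = √(δu² + δc²) = √(0.0824 + 0.00545) = 0.296, so δw/w = 0.0338.
Q is then a monomial in w, y, z:
δQ/Q = √((δw/w)² + (-1·δy/y)² + (2·δz/z)²) = √(0.00115 + 0.00608 + 0.0243) = 0.178
Q = 4.52, so δQ = 0.178 × 4.52 = 0.804.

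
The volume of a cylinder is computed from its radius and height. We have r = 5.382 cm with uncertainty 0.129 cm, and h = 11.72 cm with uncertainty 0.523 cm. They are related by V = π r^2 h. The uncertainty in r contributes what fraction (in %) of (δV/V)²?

(δV/V)² = (2·δr/r)² + (1·δh/h)²
  r term: (2×0.0240)² = 0.00230
  h term: (1×0.0446)² = 0.00199
Total = 0.00429. Share from r = 0.00230/0.00429 = 0.536.

53.6%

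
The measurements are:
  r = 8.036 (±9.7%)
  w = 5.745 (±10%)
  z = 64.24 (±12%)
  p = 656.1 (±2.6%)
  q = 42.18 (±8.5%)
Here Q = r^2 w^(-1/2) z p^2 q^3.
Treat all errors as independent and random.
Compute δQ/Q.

Relative error in a monomial: (δQ/Q)² = Σ (nᵢ · δxᵢ/xᵢ)².
  (2·δr/r)² = (2×0.0970)² = 0.0376;  (−½·δw/w)² = (-0.5×0.100)² = 0.00250;  (1·δz/z)² = (1×0.120)² = 0.0144;  (2·δp/p)² = (2×0.0260)² = 0.00270;  (3·δq/q)² = (3×0.0850)² = 0.0650
δQ/Q = √(0.122) = 0.350

0.350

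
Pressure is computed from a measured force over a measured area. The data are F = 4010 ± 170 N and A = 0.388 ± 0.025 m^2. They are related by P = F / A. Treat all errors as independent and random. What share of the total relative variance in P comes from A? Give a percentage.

69.8%

(δP/P)² = (1·δF/F)² + (-1·δA/A)²
  F term: (1×0.0424)² = 0.00180
  A term: (-1×0.0644)² = 0.00415
Total = 0.00595. Share from A = 0.00415/0.00595 = 0.698.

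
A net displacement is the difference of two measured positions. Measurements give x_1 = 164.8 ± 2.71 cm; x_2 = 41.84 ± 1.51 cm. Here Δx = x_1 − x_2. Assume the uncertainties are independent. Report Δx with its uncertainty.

123.0 ± 3.10 cm

Δx is a linear combination, so absolute uncertainties add in quadrature:
  (δx_1)² = 7.34;  (δx_2)² = 2.28
δΔx = √(9.62) = 3.10 cm
Δx = 123.0 cm.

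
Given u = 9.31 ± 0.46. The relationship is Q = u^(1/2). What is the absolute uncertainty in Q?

Q ∝ u^(1/2), so δQ/Q = |½| · δu/u = 0.5 × 0.0494 = 0.0247.
Q = 3.05, so δQ = 0.0247 × 3.05 = 0.0754.

0.0754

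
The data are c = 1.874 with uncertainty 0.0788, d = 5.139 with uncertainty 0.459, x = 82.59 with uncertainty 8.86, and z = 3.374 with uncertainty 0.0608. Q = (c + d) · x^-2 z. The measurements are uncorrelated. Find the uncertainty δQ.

0.000782

Let u = c + d = 7.013. δu = √(δc² + δd²) = √(0.00621 + 0.211) = 0.466, so δu/u = 0.0664.
Q is then a monomial in u, x, z:
δQ/Q = √((δu/u)² + (-2·δx/x)² + (1·δz/z)²) = √(0.00441 + 0.0460 + 0.000325) = 0.225
Q = 0.003469, so δQ = 0.225 × 0.003469 = 0.000782.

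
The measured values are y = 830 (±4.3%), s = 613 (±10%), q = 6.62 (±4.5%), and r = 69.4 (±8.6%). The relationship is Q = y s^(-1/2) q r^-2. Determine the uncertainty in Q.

0.00874

Relative error in a monomial: (δQ/Q)² = Σ (nᵢ · δxᵢ/xᵢ)².
  (1·δy/y)² = (1×0.0430)² = 0.00185;  (−½·δs/s)² = (-0.5×0.100)² = 0.00250;  (1·δq/q)² = (1×0.0450)² = 0.00202;  (-2·δr/r)² = (-2×0.0860)² = 0.0296
δQ/Q = √(0.0360) = 0.190
Q = 0.0461, so δQ = 0.190 × 0.0461 = 0.00874.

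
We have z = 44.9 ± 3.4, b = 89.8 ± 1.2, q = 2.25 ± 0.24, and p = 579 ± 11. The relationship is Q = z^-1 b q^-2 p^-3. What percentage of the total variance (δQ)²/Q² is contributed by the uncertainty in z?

(δQ/Q)² = (-1·δz/z)² + (1·δb/b)² + (-2·δq/q)² + (-3·δp/p)²
  z term: (-1×0.0757)² = 0.00573
  b term: (1×0.0134)² = 0.000179
  q term: (-2×0.107)² = 0.0455
  p term: (-3×0.0190)² = 0.00325
Total = 0.0547. Share from z = 0.00573/0.0547 = 0.105.

10.5%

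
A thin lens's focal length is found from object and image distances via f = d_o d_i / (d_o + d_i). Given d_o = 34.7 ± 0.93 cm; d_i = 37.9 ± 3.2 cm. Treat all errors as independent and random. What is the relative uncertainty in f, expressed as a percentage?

∂f/∂d_o = (d_i/(d_o+d_i))² = 0.273;  ∂f/∂d_i = (d_o/(d_o+d_i))² = 0.228
δf = √((∂f/∂d_o · δd_o)² + (∂f/∂d_i · δd_i)²) = √(0.0642 + 0.534) = 0.774 cm
f = 18.1 cm, so δf/f = 0.774/18.1 = 0.0427.

4.27%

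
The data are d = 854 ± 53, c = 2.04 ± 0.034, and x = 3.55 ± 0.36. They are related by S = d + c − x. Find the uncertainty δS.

53.0

S is a linear combination, so absolute uncertainties add in quadrature:
  (δd)² = 2810;  (δc)² = 0.00116;  (δx)² = 0.130
δS = √(2810) = 53.0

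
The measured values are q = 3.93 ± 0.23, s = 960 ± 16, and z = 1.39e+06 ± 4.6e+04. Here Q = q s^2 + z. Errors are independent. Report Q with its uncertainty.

Let p = q·s^2 = 3.62e+06. δp/p = √((1·δq/q)² + (2·δs/s)²) = √(0.00343 + 0.00111) = 0.0674, so δp = 2.44e+05.
Q = p + z: δQ = √(δp² + δz²) = √(5.95e+10 + 2.12e+09) = 2.48e+05
Q = 5.01e+06.

(5.01 ± 0.248) × 10^6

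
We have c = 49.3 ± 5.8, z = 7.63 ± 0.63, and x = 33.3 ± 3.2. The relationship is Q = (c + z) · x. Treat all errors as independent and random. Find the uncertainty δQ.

Let u = c + z = 56.9. δu = √(δc² + δz²) = √(33.6 + 0.397) = 5.83, so δu/u = 0.102.
Q is then a monomial in u, x:
δQ/Q = √((δu/u)² + (1·δx/x)²) = √(0.0105 + 0.00923) = 0.140
Q = 1900, so δQ = 0.140 × 1900 = 266.

266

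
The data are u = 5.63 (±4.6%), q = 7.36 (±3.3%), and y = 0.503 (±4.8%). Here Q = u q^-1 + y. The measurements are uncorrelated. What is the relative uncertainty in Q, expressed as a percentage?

Let p = u·q^-1 = 0.765. δp/p = √((1·δu/u)² + (-1·δq/q)²) = √(0.00212 + 0.00109) = 0.0566, so δp = 0.0433.
Q = p + y: δQ = √(δp² + δy²) = √(0.00188 + 0.000583) = 0.0496
Q = 1.27, so δQ/Q = 0.0496/1.27 = 0.0391.

3.91%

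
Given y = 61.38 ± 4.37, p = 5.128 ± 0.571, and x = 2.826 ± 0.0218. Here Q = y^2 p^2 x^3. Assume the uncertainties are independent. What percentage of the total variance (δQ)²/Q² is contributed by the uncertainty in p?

(δQ/Q)² = (2·δy/y)² + (2·δp/p)² + (3·δx/x)²
  y term: (2×0.0712)² = 0.0203
  p term: (2×0.111)² = 0.0496
  x term: (3×0.00771)² = 0.000536
Total = 0.0704. Share from p = 0.0496/0.0704 = 0.704.

70.4%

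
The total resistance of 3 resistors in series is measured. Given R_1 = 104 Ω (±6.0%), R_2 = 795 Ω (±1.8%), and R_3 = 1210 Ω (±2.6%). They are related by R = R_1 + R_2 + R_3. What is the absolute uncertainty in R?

Absolute uncertainties add in quadrature for a linear combination:
  (δR_1)² = 38.9;  (δR_2)² = 205;  (δR_3)² = 990
δR = √(1230) = 35.1 Ω

35.1 Ω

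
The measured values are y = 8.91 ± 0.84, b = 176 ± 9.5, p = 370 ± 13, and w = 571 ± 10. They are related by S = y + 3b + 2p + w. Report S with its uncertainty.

For a sum/difference, combine absolute errors in quadrature:
  (δy)² = 0.706;  (3·δb)² = 812;  (2·δp)² = 676;  (δw)² = 100
δS = √(1590) = 39.9
S = 1850.

1850 ± 39.9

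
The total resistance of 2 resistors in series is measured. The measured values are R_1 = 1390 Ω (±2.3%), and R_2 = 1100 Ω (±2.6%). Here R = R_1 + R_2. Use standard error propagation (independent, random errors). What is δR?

42.9 Ω

Sums and differences: (δR)² = Σ (cᵢ δxᵢ)².
  (δR_1)² = 1020;  (δR_2)² = 818
δR = √(1840) = 42.9 Ω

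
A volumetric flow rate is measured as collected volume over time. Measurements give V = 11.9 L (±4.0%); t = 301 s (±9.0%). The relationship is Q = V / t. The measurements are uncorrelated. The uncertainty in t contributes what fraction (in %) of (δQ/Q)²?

(δQ/Q)² = (1·δV/V)² + (-1·δt/t)²
  V term: (1×0.0400)² = 0.00160
  t term: (-1×0.0900)² = 0.00810
Total = 0.00970. Share from t = 0.00810/0.00970 = 0.835.

83.5%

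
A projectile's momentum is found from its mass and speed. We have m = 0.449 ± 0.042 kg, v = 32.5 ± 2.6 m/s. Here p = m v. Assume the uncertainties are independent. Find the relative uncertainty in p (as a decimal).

0.123

Products/powers → add relative errors in quadrature, weighted by exponent:
  (1·δm/m)² = (1×0.0935)² = 0.00875;  (1·δv/v)² = (1×0.0800)² = 0.00640
δp/p = √(0.0151) = 0.123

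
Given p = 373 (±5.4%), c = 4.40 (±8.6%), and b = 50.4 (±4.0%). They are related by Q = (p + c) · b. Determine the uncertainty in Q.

1270

Let u = p + c = 377. δu = √(δp² + δc²) = √(406 + 0.143) = 20.1, so δu/u = 0.0534.
Q is then a monomial in u, b:
δQ/Q = √((δu/u)² + (1·δb/b)²) = √(0.00285 + 0.00160) = 0.0667
Q = 19000, so δQ = 0.0667 × 19000 = 1270.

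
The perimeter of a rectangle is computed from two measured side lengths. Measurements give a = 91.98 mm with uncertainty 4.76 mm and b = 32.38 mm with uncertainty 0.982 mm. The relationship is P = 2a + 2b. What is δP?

9.72 mm

Absolute uncertainties add in quadrature for a linear combination:
  (2·δa)² = 90.6;  (2·δb)² = 3.86
δP = √(94.5) = 9.72 mm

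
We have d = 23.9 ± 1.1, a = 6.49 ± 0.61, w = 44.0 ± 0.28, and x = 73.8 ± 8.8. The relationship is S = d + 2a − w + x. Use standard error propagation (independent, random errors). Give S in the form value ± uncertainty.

66.7 ± 8.96

For a sum/difference, combine absolute errors in quadrature:
  (δd)² = 1.21;  (2·δa)² = 1.49;  (δw)² = 0.0784;  (δx)² = 77.4
δS = √(80.2) = 8.96
S = 66.7.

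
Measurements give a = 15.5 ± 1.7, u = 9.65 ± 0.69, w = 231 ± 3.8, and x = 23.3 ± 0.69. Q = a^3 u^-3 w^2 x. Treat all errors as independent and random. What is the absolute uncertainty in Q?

Products/powers → add relative errors in quadrature, weighted by exponent:
  (3·δa/a)² = (3×0.110)² = 0.108;  (-3·δu/u)² = (-3×0.0715)² = 0.0460;  (2·δw/w)² = (2×0.0165)² = 0.00108;  (1·δx/x)² = (1×0.0296)² = 0.000877
δQ/Q = √(0.156) = 0.395
Q = 5.15e+06, so δQ = 0.395 × 5.15e+06 = 2.04e+06.

2.04e+06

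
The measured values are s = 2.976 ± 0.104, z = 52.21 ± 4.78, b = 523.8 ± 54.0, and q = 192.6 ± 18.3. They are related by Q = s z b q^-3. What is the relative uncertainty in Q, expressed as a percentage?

For a monomial Q ∝ s, z, b, q^-3, fractional errors add in quadrature:
  (1·δs/s)² = (1×0.0349)² = 0.00122;  (1·δz/z)² = (1×0.0916)² = 0.00838;  (1·δb/b)² = (1×0.103)² = 0.0106;  (-3·δq/q)² = (-3×0.0950)² = 0.0813
δQ/Q = √(0.101) = 0.319

31.9%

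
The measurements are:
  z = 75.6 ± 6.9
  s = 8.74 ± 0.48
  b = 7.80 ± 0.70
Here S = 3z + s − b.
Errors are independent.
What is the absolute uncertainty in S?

20.7

S is a linear combination, so absolute uncertainties add in quadrature:
  (3·δz)² = 428;  (δs)² = 0.230;  (δb)² = 0.490
δS = √(429) = 20.7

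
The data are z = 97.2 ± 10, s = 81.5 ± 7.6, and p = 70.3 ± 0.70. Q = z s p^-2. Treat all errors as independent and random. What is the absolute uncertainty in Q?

Relative error in a monomial: (δQ/Q)² = Σ (nᵢ · δxᵢ/xᵢ)².
  (1·δz/z)² = (1×0.103)² = 0.0106;  (1·δs/s)² = (1×0.0933)² = 0.00870;  (-2·δp/p)² = (-2×0.00996)² = 0.000397
δQ/Q = √(0.0197) = 0.140
Q = 1.60, so δQ = 0.140 × 1.60 = 0.225.

0.225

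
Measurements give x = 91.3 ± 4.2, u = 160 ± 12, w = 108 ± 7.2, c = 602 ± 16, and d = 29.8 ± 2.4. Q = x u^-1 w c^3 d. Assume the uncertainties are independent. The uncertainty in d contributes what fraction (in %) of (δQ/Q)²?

(δQ/Q)² = (1·δx/x)² + (-1·δu/u)² + (1·δw/w)² + (3·δc/c)² + (1·δd/d)²
  x term: (1×0.0460)² = 0.00212
  u term: (-1×0.0750)² = 0.00562
  w term: (1×0.0667)² = 0.00444
  c term: (3×0.0266)² = 0.00636
  d term: (1×0.0805)² = 0.00649
Total = 0.0250. Share from d = 0.00649/0.0250 = 0.259.

25.9%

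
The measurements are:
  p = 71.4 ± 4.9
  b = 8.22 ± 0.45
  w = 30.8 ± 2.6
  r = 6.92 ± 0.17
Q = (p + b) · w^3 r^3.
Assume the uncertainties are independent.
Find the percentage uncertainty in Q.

Let u = p + b = 79.6. δu = √(δp² + δb²) = √(24.0 + 0.203) = 4.92, so δu/u = 0.0618.
Q is then a monomial in u, w, r:
δQ/Q = √((δu/u)² + (3·δw/w)² + (3·δr/r)²) = √(0.00382 + 0.0641 + 0.00543) = 0.271

27.1%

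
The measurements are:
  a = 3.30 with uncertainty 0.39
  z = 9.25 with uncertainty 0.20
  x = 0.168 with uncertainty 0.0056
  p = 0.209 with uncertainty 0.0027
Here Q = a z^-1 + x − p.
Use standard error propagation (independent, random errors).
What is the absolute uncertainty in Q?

0.0433

Let w = a·z^-1 = 0.357. δw/w = √((1·δa/a)² + (-1·δz/z)²) = √(0.0140 + 0.000467) = 0.120, so δw = 0.0429.
Q = w + x − p: δQ = √(δw² + δx² + δp²) = √(0.00184 + 3.14e-05 + 7.29e-06) = 0.0433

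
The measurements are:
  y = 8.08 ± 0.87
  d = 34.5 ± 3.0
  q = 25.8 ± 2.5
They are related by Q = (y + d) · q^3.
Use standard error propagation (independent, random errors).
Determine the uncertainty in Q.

Let u = y + d = 42.6. δu = √(δy² + δd²) = √(0.757 + 9.00) = 3.12, so δu/u = 0.0734.
Q is then a monomial in u, q:
δQ/Q = √((δu/u)² + (3·δq/q)²) = √(0.00538 + 0.0845) = 0.300
Q = 7.31e+05, so δQ = 0.300 × 7.31e+05 = 2.19e+05.

2.19e+05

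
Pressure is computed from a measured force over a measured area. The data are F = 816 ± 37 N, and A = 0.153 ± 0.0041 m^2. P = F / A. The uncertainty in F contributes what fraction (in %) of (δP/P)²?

(δP/P)² = (1·δF/F)² + (-1·δA/A)²
  F term: (1×0.0453)² = 0.00206
  A term: (-1×0.0268)² = 0.000718
Total = 0.00277. Share from F = 0.00206/0.00277 = 0.741.

74.1%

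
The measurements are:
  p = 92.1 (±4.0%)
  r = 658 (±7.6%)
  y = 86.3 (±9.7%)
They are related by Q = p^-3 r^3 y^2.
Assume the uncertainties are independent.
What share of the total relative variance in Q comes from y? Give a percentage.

(δQ/Q)² = (-3·δp/p)² + (3·δr/r)² + (2·δy/y)²
  p term: (-3×0.0400)² = 0.0144
  r term: (3×0.0760)² = 0.0520
  y term: (2×0.0970)² = 0.0376
Total = 0.104. Share from y = 0.0376/0.104 = 0.362.

36.2%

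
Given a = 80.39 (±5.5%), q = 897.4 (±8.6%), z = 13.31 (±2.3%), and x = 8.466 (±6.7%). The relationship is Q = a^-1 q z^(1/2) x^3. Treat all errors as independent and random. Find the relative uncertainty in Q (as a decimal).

Each factor contributes (exponent × relative error)² to (δQ/Q)²:
  (-1·δa/a)² = (-1×0.0550)² = 0.00302;  (1·δq/q)² = (1×0.0860)² = 0.00740;  (½·δz/z)² = (0.5×0.0230)² = 0.000132;  (3·δx/x)² = (3×0.0670)² = 0.0404
δQ/Q = √(0.0510) = 0.226

0.226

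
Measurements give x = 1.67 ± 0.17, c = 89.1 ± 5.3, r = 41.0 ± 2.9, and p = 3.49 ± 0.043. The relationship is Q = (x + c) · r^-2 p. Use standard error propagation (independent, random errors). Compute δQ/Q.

0.154

Let u = x + c = 90.8. δu = √(δx² + δc²) = √(0.0289 + 28.1) = 5.30, so δu/u = 0.0584.
Q is then a monomial in u, r, p:
δQ/Q = √((δu/u)² + (-2·δr/r)² + (1·δp/p)²) = √(0.00341 + 0.0200 + 0.000152) = 0.154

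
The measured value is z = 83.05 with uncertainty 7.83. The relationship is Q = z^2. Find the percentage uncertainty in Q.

18.9%

Q ∝ z^2, so δQ/Q = |2| · δz/z = 2 × 0.0943 = 0.189.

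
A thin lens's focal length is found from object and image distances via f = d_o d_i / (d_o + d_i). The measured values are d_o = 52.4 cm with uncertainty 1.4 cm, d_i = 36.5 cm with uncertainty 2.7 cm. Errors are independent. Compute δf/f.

0.0450

∂f/∂d_o = (d_i/(d_o+d_i))² = 0.169;  ∂f/∂d_i = (d_o/(d_o+d_i))² = 0.347
δf = √((∂f/∂d_o · δd_o)² + (∂f/∂d_i · δd_i)²) = √(0.0557 + 0.880) = 0.967 cm
f = 21.5 cm, so δf/f = 0.967/21.5 = 0.0450.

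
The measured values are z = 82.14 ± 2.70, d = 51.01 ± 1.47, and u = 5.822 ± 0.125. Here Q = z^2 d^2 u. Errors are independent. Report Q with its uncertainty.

Since Q is a product/quotient, work with relative uncertainties:
  (2·δz/z)² = (2×0.0329)² = 0.00432;  (2·δd/d)² = (2×0.0288)² = 0.00332;  (1·δu/u)² = (1×0.0215)² = 0.000461
δQ/Q = √(0.00810) = 0.0900
Q = 1.022e+08, so δQ = 0.0900 × 1.022e+08 = 9.2e+06.

(1.022 ± 0.0920) × 10^8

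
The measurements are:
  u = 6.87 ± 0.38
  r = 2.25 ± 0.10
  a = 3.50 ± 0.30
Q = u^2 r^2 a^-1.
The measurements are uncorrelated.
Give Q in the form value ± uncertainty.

68.3 ± 11.3

Each factor contributes (exponent × relative error)² to (δQ/Q)²:
  (2·δu/u)² = (2×0.0553)² = 0.0122;  (2·δr/r)² = (2×0.0444)² = 0.00790;  (-1·δa/a)² = (-1×0.0857)² = 0.00735
δQ/Q = √(0.0275) = 0.166
Q = 68.3, so δQ = 0.166 × 68.3 = 11.3.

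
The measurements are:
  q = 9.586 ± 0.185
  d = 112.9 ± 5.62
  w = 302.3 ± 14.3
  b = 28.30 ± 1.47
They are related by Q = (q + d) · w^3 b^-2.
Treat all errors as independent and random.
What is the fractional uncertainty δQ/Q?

0.182

Let u = q + d = 122.5. δu = √(δq² + δd²) = √(0.0342 + 31.6) = 5.62, so δu/u = 0.0459.
Q is then a monomial in u, w, b:
δQ/Q = √((δu/u)² + (3·δw/w)² + (-2·δb/b)²) = √(0.00211 + 0.0201 + 0.0108) = 0.182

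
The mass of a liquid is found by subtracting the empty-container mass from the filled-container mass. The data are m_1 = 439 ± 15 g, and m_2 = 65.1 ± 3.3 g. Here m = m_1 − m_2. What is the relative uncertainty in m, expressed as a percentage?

4.11%

Sums and differences: (δm)² = Σ (cᵢ δxᵢ)².
  (δm_1)² = 225;  (δm_2)² = 10.9
δm = √(236) = 15.4 g
m = 374 g, so δm/m = 15.4/374 = 0.0411.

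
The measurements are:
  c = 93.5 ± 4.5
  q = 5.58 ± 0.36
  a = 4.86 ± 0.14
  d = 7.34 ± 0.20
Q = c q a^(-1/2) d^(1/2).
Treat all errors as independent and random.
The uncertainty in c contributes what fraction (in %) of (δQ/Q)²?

(δQ/Q)² = (1·δc/c)² + (1·δq/q)² + (−½·δa/a)² + (½·δd/d)²
  c term: (1×0.0481)² = 0.00232
  q term: (1×0.0645)² = 0.00416
  a term: (-0.5×0.0288)² = 0.000207
  d term: (0.5×0.0272)² = 0.000186
Total = 0.00687. Share from c = 0.00232/0.00687 = 0.337.

33.7%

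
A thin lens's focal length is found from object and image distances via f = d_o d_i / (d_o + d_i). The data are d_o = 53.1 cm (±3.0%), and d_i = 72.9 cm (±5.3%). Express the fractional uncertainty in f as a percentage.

2.83%

∂f/∂d_o = (d_i/(d_o+d_i))² = 0.335;  ∂f/∂d_i = (d_o/(d_o+d_i))² = 0.178
δf = √((∂f/∂d_o · δd_o)² + (∂f/∂d_i · δd_i)²) = √(0.284 + 0.471) = 0.869 cm
f = 30.7 cm, so δf/f = 0.869/30.7 = 0.0283.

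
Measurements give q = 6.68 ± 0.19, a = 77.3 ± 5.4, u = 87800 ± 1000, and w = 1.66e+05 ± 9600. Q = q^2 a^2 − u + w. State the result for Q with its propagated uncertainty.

Let p = q^2·a^2 = 2.67e+05. δp/p = √((2·δq/q)² + (2·δa/a)²) = √(0.00324 + 0.0195) = 0.151, so δp = 40200.
Q = p − u + w: δQ = √(δp² + δu² + δw²) = √(1.62e+09 + 1e+06 + 9.22e+07) = 41400
Q = 3.45e+05.

(3.45 ± 0.414) × 10^5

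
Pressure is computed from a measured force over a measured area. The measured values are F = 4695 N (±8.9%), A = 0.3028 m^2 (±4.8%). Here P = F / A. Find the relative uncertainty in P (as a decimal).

Relative error in a monomial: (δP/P)² = Σ (nᵢ · δxᵢ/xᵢ)².
  (1·δF/F)² = (1×0.0890)² = 0.00792;  (-1·δA/A)² = (-1×0.0480)² = 0.00230
δP/P = √(0.0102) = 0.101

0.101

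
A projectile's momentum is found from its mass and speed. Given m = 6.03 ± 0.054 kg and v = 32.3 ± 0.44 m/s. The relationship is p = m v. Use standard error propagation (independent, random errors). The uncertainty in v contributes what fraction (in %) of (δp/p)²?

(δp/p)² = (1·δm/m)² + (1·δv/v)²
  m term: (1×0.00896)² = 8.02e-05
  v term: (1×0.0136)² = 0.000186
Total = 0.000266. Share from v = 0.000186/0.000266 = 0.698.

69.8%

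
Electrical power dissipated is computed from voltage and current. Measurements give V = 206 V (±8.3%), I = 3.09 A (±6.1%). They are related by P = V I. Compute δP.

Products/powers → add relative errors in quadrature, weighted by exponent:
  (1·δV/V)² = (1×0.0830)² = 0.00689;  (1·δI/I)² = (1×0.0610)² = 0.00372
δP/P = √(0.0106) = 0.103
P = 637 W, so δP = 0.103 × 637 = 65.6 W.

65.6 W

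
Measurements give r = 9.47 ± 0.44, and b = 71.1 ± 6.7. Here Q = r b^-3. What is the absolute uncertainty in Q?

Since Q is a product/quotient, work with relative uncertainties:
  (1·δr/r)² = (1×0.0465)² = 0.00216;  (-3·δb/b)² = (-3×0.0942)² = 0.0799
δQ/Q = √(0.0821) = 0.286
Q = 2.63e-05, so δQ = 0.286 × 2.63e-05 = 7.55e-06.

7.55e-06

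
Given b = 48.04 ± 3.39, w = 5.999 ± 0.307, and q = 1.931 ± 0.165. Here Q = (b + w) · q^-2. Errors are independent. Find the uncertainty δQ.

Let u = b + w = 54.04. δu = √(δb² + δw²) = √(11.5 + 0.0942) = 3.40, so δu/u = 0.0630.
Q is then a monomial in u, q:
δQ/Q = √((δu/u)² + (-2·δq/q)²) = √(0.00397 + 0.0292) = 0.182
Q = 14.49, so δQ = 0.182 × 14.49 = 2.64.

2.64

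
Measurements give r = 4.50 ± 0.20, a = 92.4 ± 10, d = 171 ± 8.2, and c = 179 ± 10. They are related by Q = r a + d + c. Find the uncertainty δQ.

Let p = r·a = 416. δp/p = √((1·δr/r)² + (1·δa/a)²) = √(0.00198 + 0.0117) = 0.117, so δp = 48.6.
Q = p + d + c: δQ = √(δp² + δd² + δc²) = √(2370 + 67.2 + 100) = 50.3

50.3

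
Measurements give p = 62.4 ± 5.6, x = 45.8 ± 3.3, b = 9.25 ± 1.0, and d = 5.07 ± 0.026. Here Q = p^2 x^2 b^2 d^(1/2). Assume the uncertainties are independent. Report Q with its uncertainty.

For a monomial Q ∝ p^2, x^2, b^2, d^(1/2), fractional errors add in quadrature:
  (2·δp/p)² = (2×0.0897)² = 0.0322;  (2·δx/x)² = (2×0.0721)² = 0.0208;  (2·δb/b)² = (2×0.108)² = 0.0467;  (½·δd/d)² = (0.5×0.00513)² = 6.57e-06
δQ/Q = √(0.0997) = 0.316
Q = 1.57e+09, so δQ = 0.316 × 1.57e+09 = 4.97e+08.

(1.57 ± 0.497) × 10^9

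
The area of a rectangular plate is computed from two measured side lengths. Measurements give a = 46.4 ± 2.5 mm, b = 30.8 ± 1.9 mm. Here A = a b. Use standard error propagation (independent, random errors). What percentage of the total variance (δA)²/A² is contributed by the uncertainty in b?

56.7%

(δA/A)² = (1·δa/a)² + (1·δb/b)²
  a term: (1×0.0539)² = 0.00290
  b term: (1×0.0617)² = 0.00381
Total = 0.00671. Share from b = 0.00381/0.00671 = 0.567.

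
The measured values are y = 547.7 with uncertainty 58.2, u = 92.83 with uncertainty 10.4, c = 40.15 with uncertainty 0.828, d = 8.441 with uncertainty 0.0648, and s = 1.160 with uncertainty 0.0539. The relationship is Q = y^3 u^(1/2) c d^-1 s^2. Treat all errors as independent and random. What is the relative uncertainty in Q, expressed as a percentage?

33.7%

Products/powers → add relative errors in quadrature, weighted by exponent:
  (3·δy/y)² = (3×0.106)² = 0.102;  (½·δu/u)² = (0.5×0.112)² = 0.00314;  (1·δc/c)² = (1×0.0206)² = 0.000425;  (-1·δd/d)² = (-1×0.00768)² = 5.89e-05;  (2·δs/s)² = (2×0.0465)² = 0.00864
δQ/Q = √(0.114) = 0.337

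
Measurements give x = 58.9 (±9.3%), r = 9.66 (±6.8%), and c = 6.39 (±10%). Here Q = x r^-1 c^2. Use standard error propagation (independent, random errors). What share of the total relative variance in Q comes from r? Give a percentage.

8.68%

(δQ/Q)² = (1·δx/x)² + (-1·δr/r)² + (2·δc/c)²
  x term: (1×0.0930)² = 0.00865
  r term: (-1×0.0680)² = 0.00462
  c term: (2×0.100)² = 0.0400
Total = 0.0533. Share from r = 0.00462/0.0533 = 0.0868.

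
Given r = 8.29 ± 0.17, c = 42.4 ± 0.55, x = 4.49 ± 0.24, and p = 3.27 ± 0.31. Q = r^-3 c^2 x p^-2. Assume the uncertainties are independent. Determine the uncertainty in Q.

0.276

Relative error in a monomial: (δQ/Q)² = Σ (nᵢ · δxᵢ/xᵢ)².
  (-3·δr/r)² = (-3×0.0205)² = 0.00378;  (2·δc/c)² = (2×0.0130)² = 0.000673;  (1·δx/x)² = (1×0.0535)² = 0.00286;  (-2·δp/p)² = (-2×0.0948)² = 0.0359
δQ/Q = √(0.0433) = 0.208
Q = 1.33, so δQ = 0.208 × 1.33 = 0.276.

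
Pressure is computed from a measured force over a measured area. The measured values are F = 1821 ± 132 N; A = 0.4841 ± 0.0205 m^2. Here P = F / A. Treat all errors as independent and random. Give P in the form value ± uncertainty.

3762 ± 316 Pa

For a monomial P ∝ F, A^-1, fractional errors add in quadrature:
  (1·δF/F)² = (1×0.0725)² = 0.00525;  (-1·δA/A)² = (-1×0.0423)² = 0.00179
δP/P = √(0.00705) = 0.0840
P = 3762 Pa, so δP = 0.0840 × 3762 = 316 Pa.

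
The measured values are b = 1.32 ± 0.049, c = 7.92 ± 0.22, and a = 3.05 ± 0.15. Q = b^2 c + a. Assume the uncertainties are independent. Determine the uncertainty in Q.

1.10

Let p = b^2·c = 13.8. δp/p = √((2·δb/b)² + (1·δc/c)²) = √(0.00551 + 0.000772) = 0.0793, so δp = 1.09.
Q = p + a: δQ = √(δp² + δa²) = √(1.20 + 0.0225) = 1.10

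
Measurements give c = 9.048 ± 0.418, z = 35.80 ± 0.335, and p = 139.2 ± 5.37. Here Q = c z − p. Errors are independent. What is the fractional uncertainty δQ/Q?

Let w = c·z = 323.9. δw/w = √((1·δc/c)² + (1·δz/z)²) = √(0.00213 + 8.76e-05) = 0.0471, so δw = 15.3.
Q = w − p: δQ = √(δw² + δp²) = √(233 + 28.8) = 16.2
Q = 184.7, so δQ/Q = 16.2/184.7 = 0.0876.

0.0876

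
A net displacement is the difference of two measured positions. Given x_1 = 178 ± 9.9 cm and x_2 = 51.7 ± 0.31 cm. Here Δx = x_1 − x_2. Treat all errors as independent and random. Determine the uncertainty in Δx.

9.90 cm

For a sum/difference, combine absolute errors in quadrature:
  (δx_1)² = 98.0;  (δx_2)² = 0.0961
δΔx = √(98.1) = 9.90 cm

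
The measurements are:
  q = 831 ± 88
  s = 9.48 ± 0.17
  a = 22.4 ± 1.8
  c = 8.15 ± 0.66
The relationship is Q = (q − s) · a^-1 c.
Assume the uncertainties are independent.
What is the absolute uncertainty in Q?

46.8

Let u = q − s = 822. δu = √(δq² + δs²) = √(7740 + 0.0289) = 88.0, so δu/u = 0.107.
Q is then a monomial in u, a, c:
δQ/Q = √((δu/u)² + (-1·δa/a)² + (1·δc/c)²) = √(0.0115 + 0.00646 + 0.00656) = 0.156
Q = 299, so δQ = 0.156 × 299 = 46.8.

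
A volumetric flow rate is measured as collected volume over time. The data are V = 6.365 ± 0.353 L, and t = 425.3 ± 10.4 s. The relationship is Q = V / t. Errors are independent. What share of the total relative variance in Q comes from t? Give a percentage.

16.3%

(δQ/Q)² = (1·δV/V)² + (-1·δt/t)²
  V term: (1×0.0555)² = 0.00308
  t term: (-1×0.0245)² = 0.000598
Total = 0.00367. Share from t = 0.000598/0.00367 = 0.163.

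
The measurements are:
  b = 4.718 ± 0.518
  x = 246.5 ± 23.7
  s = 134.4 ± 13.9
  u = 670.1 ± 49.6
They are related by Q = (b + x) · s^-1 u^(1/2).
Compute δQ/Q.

0.145

Let w = b + x = 251.2. δw = √(δb² + δx²) = √(0.268 + 562) = 23.7, so δw/w = 0.0944.
Q is then a monomial in w, s, u:
δQ/Q = √((δw/w)² + (-1·δs/s)² + (½·δu/u)²) = √(0.00890 + 0.0107 + 0.00137) = 0.145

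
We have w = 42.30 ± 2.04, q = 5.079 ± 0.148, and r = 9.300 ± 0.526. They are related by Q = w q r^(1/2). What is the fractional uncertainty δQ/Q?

Since Q is a product/quotient, work with relative uncertainties:
  (1·δw/w)² = (1×0.0482)² = 0.00233;  (1·δq/q)² = (1×0.0291)² = 0.000849;  (½·δr/r)² = (0.5×0.0566)² = 0.000800
δQ/Q = √(0.00397) = 0.0630

0.0630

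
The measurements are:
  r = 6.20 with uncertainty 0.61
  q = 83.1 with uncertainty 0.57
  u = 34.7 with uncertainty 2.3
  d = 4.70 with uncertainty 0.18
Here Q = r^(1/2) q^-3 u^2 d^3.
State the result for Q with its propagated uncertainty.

Each factor contributes (exponent × relative error)² to (δQ/Q)²:
  (½·δr/r)² = (0.5×0.0984)² = 0.00242;  (-3·δq/q)² = (-3×0.00686)² = 0.000423;  (2·δu/u)² = (2×0.0663)² = 0.0176;  (3·δd/d)² = (3×0.0383)² = 0.0132
δQ/Q = √(0.0336) = 0.183
Q = 0.542, so δQ = 0.183 × 0.542 = 0.0995.

0.542 ± 0.0995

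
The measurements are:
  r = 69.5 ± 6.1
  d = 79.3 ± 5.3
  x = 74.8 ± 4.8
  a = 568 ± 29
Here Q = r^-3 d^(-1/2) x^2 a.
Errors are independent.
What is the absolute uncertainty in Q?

0.318

Relative error in a monomial: (δQ/Q)² = Σ (nᵢ · δxᵢ/xᵢ)².
  (-3·δr/r)² = (-3×0.0878)² = 0.0693;  (−½·δd/d)² = (-0.5×0.0668)² = 0.00112;  (2·δx/x)² = (2×0.0642)² = 0.0165;  (1·δa/a)² = (1×0.0511)² = 0.00261
δQ/Q = √(0.0895) = 0.299
Q = 1.06, so δQ = 0.299 × 1.06 = 0.318.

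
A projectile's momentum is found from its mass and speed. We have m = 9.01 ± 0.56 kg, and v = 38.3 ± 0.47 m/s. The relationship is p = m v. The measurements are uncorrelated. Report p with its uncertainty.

Each factor contributes (exponent × relative error)² to (δp/p)²:
  (1·δm/m)² = (1×0.0622)² = 0.00386;  (1·δv/v)² = (1×0.0123)² = 0.000151
δp/p = √(0.00401) = 0.0634
p = 345 kg·m/s, so δp = 0.0634 × 345 = 21.9 kg·m/s.

345 ± 21.9 kg·m/s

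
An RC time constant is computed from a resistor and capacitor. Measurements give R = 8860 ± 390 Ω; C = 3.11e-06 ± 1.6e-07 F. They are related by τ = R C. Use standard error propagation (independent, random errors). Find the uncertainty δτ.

Since τ is a product/quotient, work with relative uncertainties:
  (1·δR/R)² = (1×0.0440)² = 0.00194;  (1·δC/C)² = (1×0.0514)² = 0.00265
δτ/τ = √(0.00458) = 0.0677
τ = 0.0276 s, so δτ = 0.0677 × 0.0276 = 0.00187 s.

0.00187 s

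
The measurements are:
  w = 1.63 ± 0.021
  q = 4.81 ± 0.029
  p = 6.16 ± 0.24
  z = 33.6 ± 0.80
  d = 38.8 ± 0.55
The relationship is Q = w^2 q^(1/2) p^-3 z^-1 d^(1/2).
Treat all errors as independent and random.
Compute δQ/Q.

0.122

Each factor contributes (exponent × relative error)² to (δQ/Q)²:
  (2·δw/w)² = (2×0.0129)² = 0.000664;  (½·δq/q)² = (0.5×0.00603)² = 9.09e-06;  (-3·δp/p)² = (-3×0.0390)² = 0.0137;  (-1·δz/z)² = (-1×0.0238)² = 0.000567;  (½·δd/d)² = (0.5×0.0142)² = 5.02e-05
δQ/Q = √(0.0150) = 0.122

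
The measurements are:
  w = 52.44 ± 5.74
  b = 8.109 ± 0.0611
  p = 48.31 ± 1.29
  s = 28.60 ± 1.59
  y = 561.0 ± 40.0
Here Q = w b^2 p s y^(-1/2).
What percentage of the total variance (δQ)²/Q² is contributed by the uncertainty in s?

17.9%

(δQ/Q)² = (1·δw/w)² + (2·δb/b)² + (1·δp/p)² + (1·δs/s)² + (−½·δy/y)²
  w term: (1×0.109)² = 0.0120
  b term: (2×0.00753)² = 0.000227
  p term: (1×0.0267)² = 0.000713
  s term: (1×0.0556)² = 0.00309
  y term: (-0.5×0.0713)² = 0.00127
Total = 0.0173. Share from s = 0.00309/0.0173 = 0.179.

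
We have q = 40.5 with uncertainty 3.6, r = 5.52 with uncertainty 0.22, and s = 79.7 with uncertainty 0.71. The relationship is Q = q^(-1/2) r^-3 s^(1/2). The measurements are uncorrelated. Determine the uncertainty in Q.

Relative error in a monomial: (δQ/Q)² = Σ (nᵢ · δxᵢ/xᵢ)².
  (−½·δq/q)² = (-0.5×0.0889)² = 0.00198;  (-3·δr/r)² = (-3×0.0399)² = 0.0143;  (½·δs/s)² = (0.5×0.00891)² = 1.98e-05
δQ/Q = √(0.0163) = 0.128
Q = 0.00834, so δQ = 0.128 × 0.00834 = 0.00106.

0.00106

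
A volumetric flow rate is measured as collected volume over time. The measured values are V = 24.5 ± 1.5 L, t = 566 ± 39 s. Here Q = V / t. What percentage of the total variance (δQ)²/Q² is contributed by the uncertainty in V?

44.1%

(δQ/Q)² = (1·δV/V)² + (-1·δt/t)²
  V term: (1×0.0612)² = 0.00375
  t term: (-1×0.0689)² = 0.00475
Total = 0.00850. Share from V = 0.00375/0.00850 = 0.441.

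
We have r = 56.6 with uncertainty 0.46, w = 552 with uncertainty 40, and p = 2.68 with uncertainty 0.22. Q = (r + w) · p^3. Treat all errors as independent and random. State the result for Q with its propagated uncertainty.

11700 ± 2990

Let u = r + w = 609. δu = √(δr² + δw²) = √(0.212 + 1600) = 40.0, so δu/u = 0.0657.
Q is then a monomial in u, p:
δQ/Q = √((δu/u)² + (3·δp/p)²) = √(0.00432 + 0.0606) = 0.255
Q = 11700, so δQ = 0.255 × 11700 = 2990.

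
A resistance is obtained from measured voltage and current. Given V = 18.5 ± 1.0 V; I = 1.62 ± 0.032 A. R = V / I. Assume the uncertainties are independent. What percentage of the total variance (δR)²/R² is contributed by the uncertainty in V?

88.2%

(δR/R)² = (1·δV/V)² + (-1·δI/I)²
  V term: (1×0.0541)² = 0.00292
  I term: (-1×0.0198)² = 0.000390
Total = 0.00331. Share from V = 0.00292/0.00331 = 0.882.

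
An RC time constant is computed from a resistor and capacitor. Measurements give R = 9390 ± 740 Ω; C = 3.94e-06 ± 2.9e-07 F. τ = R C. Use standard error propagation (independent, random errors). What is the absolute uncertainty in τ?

0.00399 s

Since τ is a product/quotient, work with relative uncertainties:
  (1·δR/R)² = (1×0.0788)² = 0.00621;  (1·δC/C)² = (1×0.0736)² = 0.00542
δτ/τ = √(0.0116) = 0.108
τ = 0.0370 s, so δτ = 0.108 × 0.0370 = 0.00399 s.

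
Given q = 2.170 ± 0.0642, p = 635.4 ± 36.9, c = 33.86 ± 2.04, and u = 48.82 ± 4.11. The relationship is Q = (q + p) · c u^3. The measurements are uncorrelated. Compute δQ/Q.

0.266

Let w = q + p = 637.6. δw = √(δq² + δp²) = √(0.00412 + 1360) = 36.9, so δw/w = 0.0579.
Q is then a monomial in w, c, u:
δQ/Q = √((δw/w)² + (1·δc/c)² + (3·δu/u)²) = √(0.00335 + 0.00363 + 0.0638) = 0.266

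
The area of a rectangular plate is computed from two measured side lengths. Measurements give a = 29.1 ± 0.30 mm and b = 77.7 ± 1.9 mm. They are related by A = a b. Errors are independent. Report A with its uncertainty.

Since A is a product/quotient, work with relative uncertainties:
  (1·δa/a)² = (1×0.0103)² = 0.000106;  (1·δb/b)² = (1×0.0245)² = 0.000598
δA/A = √(0.000704) = 0.0265
A = 2260 mm^2, so δA = 0.0265 × 2260 = 60.0 mm^2.

2260 ± 60.0 mm^2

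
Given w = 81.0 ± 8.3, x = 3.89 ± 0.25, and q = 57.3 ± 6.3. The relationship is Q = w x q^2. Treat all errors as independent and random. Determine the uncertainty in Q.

2.6e+05

Q is a product of powers, so relative uncertainties combine in quadrature:
  (1·δw/w)² = (1×0.102)² = 0.0105;  (1·δx/x)² = (1×0.0643)² = 0.00413;  (2·δq/q)² = (2×0.110)² = 0.0484
δQ/Q = √(0.0630) = 0.251
Q = 1.03e+06, so δQ = 0.251 × 1.03e+06 = 2.6e+05.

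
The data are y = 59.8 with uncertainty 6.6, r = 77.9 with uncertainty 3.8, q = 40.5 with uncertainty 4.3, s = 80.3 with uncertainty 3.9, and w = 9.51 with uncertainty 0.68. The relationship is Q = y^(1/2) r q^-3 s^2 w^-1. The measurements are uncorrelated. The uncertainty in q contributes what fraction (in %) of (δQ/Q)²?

83.6%

(δQ/Q)² = (½·δy/y)² + (1·δr/r)² + (-3·δq/q)² + (2·δs/s)² + (-1·δw/w)²
  y term: (0.5×0.110)² = 0.00305
  r term: (1×0.0488)² = 0.00238
  q term: (-3×0.106)² = 0.101
  s term: (2×0.0486)² = 0.00944
  w term: (-1×0.0715)² = 0.00511
Total = 0.121. Share from q = 0.101/0.121 = 0.836.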